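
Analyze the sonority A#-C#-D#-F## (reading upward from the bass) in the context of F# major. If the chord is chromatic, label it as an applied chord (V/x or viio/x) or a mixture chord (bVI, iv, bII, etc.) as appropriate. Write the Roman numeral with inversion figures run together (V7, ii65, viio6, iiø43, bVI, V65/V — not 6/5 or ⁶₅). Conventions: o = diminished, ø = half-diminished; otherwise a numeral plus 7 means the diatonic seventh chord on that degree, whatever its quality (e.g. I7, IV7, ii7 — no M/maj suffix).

V43/ii

Stacked in thirds the chord is D#-F##-A#-C#: a dominant seventh chord on D#.
D# is not a diatonic chord root with this quality in F# major, but it lies a perfect fifth above G# (ii), so the chord functions as an applied dominant of ii.
With A# in the bass the chord is in second inversion, so the figured bass is 43.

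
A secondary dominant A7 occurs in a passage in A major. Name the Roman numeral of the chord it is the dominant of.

The chord is a dominant seventh chord on A.
A dominant resolves down a perfect fifth: A → D. In A major, D is scale degree 4, i.e. IV.

IV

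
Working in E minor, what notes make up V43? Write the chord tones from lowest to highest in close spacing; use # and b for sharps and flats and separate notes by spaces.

F# A B D#

In E minor, the dominant is B. The dominant is major (leading tone raised), so V is a dominant seventh chord.
That chord is spelled B-D#-F#-A.
With the 43 figure the chord is in second inversion; from the bass F# upward in close position it reads F#-A-B-D#.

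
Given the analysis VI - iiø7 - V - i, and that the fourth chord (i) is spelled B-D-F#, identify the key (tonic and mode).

B minor

The chord Bm is a minor triad rooted on B; its label is i.
If B is scale degree 1 and the mode makes that degree carry a minor triad, the tonic is B and the mode is minor.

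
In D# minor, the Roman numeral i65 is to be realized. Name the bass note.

F#

i in D# minor has root D#; the chord is D#-F#-A#-C#.
The figure 65 means first inversion — the third is in the bass.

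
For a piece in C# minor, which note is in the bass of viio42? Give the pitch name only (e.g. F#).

viio in C# minor has root B#; the chord is B#-D#-F#-A.
The figure 42 means third inversion — the seventh is in the bass.

A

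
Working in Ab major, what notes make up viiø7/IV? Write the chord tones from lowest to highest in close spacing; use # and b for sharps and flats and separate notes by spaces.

C Eb Gb Bb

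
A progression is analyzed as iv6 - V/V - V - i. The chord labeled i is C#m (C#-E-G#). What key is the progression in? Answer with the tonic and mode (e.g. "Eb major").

The anchor chord is a minor triad on C#, labeled i.
If C# is scale degree 1 and the mode makes that degree carry a minor triad, the tonic is C# and the mode is minor.

C# minor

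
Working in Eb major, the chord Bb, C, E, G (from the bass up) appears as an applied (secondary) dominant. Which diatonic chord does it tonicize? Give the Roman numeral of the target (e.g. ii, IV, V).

The chord is a dominant seventh chord on C.
A dominant resolves down a perfect fifth: C → F. In Eb major, F is scale degree 2, i.e. ii.

ii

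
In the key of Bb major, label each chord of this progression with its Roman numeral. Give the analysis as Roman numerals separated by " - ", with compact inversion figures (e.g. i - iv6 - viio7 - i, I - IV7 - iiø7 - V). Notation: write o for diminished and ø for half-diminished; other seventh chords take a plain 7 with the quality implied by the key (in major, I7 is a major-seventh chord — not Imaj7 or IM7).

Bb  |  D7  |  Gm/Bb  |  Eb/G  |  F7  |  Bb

I - V7/vi - vi6 - IV6 - V7 - I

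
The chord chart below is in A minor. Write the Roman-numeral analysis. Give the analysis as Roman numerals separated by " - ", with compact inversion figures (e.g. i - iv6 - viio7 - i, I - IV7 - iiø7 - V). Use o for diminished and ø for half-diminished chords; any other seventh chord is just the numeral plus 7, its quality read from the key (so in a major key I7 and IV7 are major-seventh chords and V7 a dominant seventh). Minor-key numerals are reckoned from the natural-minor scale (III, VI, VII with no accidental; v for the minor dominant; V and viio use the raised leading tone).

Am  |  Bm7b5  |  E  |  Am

Am has root A, degree 1 in A minor, so i.
Bm7b5: half-diminished seventh chord on B = scale degree 2 → iiø7.
E: major triad on E = scale degree 5 → V.
Am: minor triad on A = scale degree 1 → i.

i - iiø7 - V - i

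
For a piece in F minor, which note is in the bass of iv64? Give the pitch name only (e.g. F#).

iv in F minor has root Bb; the chord is Bb-Db-F.
The figure 64 means second inversion — the fifth is in the bass.

F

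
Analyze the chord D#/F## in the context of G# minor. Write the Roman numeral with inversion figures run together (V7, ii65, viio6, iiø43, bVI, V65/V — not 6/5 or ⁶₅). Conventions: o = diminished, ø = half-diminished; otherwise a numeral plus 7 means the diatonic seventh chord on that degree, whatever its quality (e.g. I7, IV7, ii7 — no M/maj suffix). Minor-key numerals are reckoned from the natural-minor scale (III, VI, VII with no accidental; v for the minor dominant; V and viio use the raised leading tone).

V6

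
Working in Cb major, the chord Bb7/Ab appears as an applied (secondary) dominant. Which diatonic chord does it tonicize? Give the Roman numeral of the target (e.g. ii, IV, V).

The chord is a dominant seventh chord on Bb.
A dominant resolves down a perfect fifth: Bb → Eb. In Cb major, Eb is scale degree 3, i.e. iii.

iii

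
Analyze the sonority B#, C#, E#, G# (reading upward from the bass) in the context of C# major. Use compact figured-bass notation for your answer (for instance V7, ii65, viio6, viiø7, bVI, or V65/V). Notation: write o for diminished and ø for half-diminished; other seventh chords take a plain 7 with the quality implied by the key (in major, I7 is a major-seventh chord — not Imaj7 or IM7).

The pitches C#-E#-G#-B# form a major seventh chord rooted on C#.
In C# major, C# is the tonic; the diatonic major seventh chord there is I7.
With B# in the bass the chord is in third inversion, so the figured bass is 42.

I42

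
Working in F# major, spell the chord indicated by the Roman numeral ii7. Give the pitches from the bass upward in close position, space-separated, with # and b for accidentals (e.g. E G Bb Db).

G# B D# F#

In F# major, the supertonic is G#, and the diatonic chord built there is a minor seventh chord.
Stacking thirds from G# gives G#-B-D#-F#.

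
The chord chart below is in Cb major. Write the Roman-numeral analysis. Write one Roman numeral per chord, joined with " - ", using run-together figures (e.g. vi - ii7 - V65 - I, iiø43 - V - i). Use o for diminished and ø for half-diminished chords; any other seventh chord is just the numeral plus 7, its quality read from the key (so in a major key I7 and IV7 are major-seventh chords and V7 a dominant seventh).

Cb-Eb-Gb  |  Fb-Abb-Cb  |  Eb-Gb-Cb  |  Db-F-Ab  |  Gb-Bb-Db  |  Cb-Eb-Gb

I - iv - I6 - V/V - V - I

Cb-Eb-Gb: major triad on Cb = scale degree 1 → I.
Fb-Abb-Cb: Fb with this quality isn't in the key; it's iv, borrowed from the parallel minor.
Eb-Gb-Cb has root Cb, degree 1 in Cb major, so I6.
Db-F-Ab is the secondary dominant of V (major triad on Db): V/V.
Gb-Bb-Db: root Gb is the dominant; major triad there is V.
Cb-Eb-Gb: major triad on Cb = scale degree 1 → I.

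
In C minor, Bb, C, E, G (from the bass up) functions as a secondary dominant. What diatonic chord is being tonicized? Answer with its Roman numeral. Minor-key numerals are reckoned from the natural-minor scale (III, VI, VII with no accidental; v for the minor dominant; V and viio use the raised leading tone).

The chord is a dominant seventh chord on C.
A dominant resolves down a perfect fifth: C → F. In C minor, F is scale degree 4, i.e. iv.

iv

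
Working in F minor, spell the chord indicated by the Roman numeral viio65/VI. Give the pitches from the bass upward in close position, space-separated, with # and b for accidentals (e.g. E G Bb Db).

Eb Gb Bbb C

The slash marks an applied leading-tone chord: viio of VI. In F minor, VI is Db, so the leading tone to it is C, a half step below.
Building a fully diminished seventh chord on C gives C-Eb-Gb-Bbb.
With the 65 figure the chord is in first inversion; from the bass Eb upward in close position it reads Eb-Gb-Bbb-C.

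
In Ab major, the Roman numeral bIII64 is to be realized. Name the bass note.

bIII in Ab major has root Cb; the chord is Cb-Eb-Gb.
The figure 64 means second inversion — the fifth is in the bass.

Gb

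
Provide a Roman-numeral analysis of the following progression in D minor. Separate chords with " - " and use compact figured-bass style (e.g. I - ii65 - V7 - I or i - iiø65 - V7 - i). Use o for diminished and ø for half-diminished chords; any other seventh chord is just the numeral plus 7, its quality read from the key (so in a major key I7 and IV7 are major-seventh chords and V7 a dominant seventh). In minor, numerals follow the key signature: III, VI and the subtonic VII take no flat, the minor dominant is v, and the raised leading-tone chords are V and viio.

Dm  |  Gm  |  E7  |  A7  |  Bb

Dm: minor triad on D = scale degree 1 → i.
Gm: root G is the subdominant; minor triad there is iv.
E7: a dominant seventh chord on E, the applied dominant of V → V7/V.
A7: root A is the dominant; dominant seventh chord there is V7.
Bb: root Bb is the submediant; major triad there is VI.

i - iv - V7/V - V7 - VI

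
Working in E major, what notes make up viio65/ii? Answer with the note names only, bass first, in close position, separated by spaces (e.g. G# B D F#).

viio65/ii is a secondary leading-tone chord. The target ii is F# in E major; the applied chord is rooted a semitone below, on E#.
Building a fully diminished seventh chord on E# gives E#-G#-B-D.
The figured bass 65 indicates first inversion, placing the third (G#) in the bass: G#-B-D-E#.

G# B D E#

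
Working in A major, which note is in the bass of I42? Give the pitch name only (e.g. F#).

G#

I in A major has root A; the chord is A-C#-E-G#.
The figure 42 means third inversion — the seventh is in the bass.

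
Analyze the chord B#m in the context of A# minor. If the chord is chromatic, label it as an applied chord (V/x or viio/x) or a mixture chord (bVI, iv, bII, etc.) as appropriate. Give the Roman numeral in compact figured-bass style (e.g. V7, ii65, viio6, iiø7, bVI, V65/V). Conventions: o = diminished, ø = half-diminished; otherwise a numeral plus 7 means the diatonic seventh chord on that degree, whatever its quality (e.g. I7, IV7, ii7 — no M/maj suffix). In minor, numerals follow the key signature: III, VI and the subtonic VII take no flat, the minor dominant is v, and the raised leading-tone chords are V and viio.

ii

Stacked in thirds the chord is B#-D#-F##: a minor triad on B#.
B# is the second degree of A# minor. This is the minor supertonic, borrowed from the parallel major (the Dorian ii).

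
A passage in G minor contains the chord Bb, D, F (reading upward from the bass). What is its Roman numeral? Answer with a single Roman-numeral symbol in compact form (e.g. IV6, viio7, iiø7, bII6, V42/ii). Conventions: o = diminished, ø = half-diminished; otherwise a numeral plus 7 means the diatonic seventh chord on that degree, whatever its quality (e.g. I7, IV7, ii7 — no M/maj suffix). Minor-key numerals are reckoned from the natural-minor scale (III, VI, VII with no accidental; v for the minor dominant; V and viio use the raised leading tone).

The pitches Bb-D-F form a major triad rooted on Bb.
Bb is scale degree 3 in G minor, and a major triad on that degree is written III.

III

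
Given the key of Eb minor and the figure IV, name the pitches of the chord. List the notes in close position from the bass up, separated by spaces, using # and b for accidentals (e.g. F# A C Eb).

Ab C Eb

IV is the major subdominant, borrowed from the parallel major. In Eb minor that root is Ab.
So the chord is Ab-C-Eb.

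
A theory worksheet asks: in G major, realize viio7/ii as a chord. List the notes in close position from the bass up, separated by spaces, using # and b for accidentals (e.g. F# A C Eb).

G# B D F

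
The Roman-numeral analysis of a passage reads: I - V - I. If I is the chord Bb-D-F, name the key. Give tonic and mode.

I is given as Bb-D-F — a major triad with root Bb.
If Bb is scale degree 1 and the mode makes that degree carry a major triad, the tonic is Bb and the mode is major.

Bb major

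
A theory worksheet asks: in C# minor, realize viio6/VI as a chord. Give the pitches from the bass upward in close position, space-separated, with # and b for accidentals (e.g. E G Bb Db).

The slash marks an applied leading-tone chord: viio of VI. In C# minor, VI is A, so the leading tone to it is G#, a half step below.
Building a diminished triad on G# gives G#-B-D.
The figured bass 6 indicates first inversion, placing the third (B) in the bass: B-D-G#.

B D G#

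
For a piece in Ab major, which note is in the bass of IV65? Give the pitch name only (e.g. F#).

IV in Ab major has root Db; the chord is Db-F-Ab-C.
The figure 65 means first inversion — the third is in the bass.

F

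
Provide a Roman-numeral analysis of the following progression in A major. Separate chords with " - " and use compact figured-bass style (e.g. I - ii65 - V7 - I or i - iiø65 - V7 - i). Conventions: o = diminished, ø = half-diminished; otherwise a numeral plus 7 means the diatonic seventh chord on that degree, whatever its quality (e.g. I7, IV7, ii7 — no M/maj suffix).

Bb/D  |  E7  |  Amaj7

bII6 - V7 - I7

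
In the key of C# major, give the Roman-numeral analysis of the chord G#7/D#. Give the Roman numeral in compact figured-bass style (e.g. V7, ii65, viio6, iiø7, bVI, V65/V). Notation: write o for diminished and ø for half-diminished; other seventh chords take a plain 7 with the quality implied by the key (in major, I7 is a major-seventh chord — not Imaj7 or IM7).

V43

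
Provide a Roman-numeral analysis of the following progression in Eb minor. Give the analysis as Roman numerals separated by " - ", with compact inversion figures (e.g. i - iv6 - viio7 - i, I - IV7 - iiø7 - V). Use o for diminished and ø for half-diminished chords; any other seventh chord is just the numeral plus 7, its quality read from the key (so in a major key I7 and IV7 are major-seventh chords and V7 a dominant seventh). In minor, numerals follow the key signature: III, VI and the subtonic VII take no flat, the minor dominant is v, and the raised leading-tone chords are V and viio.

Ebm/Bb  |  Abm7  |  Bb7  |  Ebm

Ebm/Bb has root Eb, degree 1 in Eb minor, so i64.
Abm7: root Ab is the subdominant; minor seventh chord there is iv7.
Bb7: root Bb is the dominant; dominant seventh chord there is V7.
Ebm: minor triad on Eb = scale degree 1 → i.

i64 - iv7 - V7 - i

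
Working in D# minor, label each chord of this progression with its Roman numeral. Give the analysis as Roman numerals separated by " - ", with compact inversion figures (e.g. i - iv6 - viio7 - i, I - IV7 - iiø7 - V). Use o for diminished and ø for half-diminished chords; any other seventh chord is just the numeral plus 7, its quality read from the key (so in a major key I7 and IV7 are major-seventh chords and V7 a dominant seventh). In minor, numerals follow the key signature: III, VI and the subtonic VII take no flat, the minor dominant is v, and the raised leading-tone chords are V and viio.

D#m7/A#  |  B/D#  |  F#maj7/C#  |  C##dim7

D#m7/A#: root D# is the tonic; minor seventh chord there is i43.
B/D#: major triad on B = scale degree 6 → VI6.
F#maj7/C#: root F# is the mediant; major seventh chord there is III43.
C##dim7: root C## is the leading tone; fully diminished seventh chord there is viio7.

i43 - VI6 - III43 - viio7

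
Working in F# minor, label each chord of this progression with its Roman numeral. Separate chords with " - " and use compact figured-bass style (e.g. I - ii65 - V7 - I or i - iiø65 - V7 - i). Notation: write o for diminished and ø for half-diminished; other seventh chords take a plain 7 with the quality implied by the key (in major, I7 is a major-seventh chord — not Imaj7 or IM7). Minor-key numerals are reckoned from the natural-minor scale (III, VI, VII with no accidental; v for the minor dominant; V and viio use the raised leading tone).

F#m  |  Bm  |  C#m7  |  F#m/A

i - iv - v7 - i6

F#m has root F#, degree 1 in F# minor, so i.
Bm has root B, degree 4 in F# minor, so iv.
C#m7: minor seventh chord on C# = scale degree 5 → v7.
F#m/A: minor triad on F# = scale degree 1 → i6.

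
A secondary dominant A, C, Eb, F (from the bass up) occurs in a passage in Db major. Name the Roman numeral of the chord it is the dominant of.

The chord is a dominant seventh chord on F.
A dominant resolves down a perfect fifth: F → Bb. In Db major, Bb is scale degree 6, i.e. vi.

vi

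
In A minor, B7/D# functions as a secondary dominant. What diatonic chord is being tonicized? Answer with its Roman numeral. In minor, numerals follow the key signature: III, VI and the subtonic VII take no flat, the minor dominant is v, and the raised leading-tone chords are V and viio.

V

The chord is a dominant seventh chord on B.
A dominant resolves down a perfect fifth: B → E. In A minor, E is scale degree 5, i.e. V.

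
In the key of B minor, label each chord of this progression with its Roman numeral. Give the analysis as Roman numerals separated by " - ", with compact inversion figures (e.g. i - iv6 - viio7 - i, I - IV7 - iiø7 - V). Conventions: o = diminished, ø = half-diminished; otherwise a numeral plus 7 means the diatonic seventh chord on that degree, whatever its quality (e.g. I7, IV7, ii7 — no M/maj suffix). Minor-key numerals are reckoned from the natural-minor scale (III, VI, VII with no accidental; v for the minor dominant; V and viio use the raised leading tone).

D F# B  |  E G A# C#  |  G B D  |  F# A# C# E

i6 - viio43 - VI - V7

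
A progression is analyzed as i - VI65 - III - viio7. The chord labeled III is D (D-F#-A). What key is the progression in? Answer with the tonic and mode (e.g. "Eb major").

B minor

III is given as D-F#-A — a major triad with root D.
Counting down 2 scale steps from D places the tonic on B; a major triad on degree 3 is diatonic only in minor.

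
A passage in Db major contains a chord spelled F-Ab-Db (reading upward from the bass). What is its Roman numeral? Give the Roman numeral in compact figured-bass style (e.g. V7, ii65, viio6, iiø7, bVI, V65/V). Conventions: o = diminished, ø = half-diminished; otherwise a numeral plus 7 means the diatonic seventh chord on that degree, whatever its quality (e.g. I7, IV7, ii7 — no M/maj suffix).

I6

Stacked in thirds the chord is Db-F-Ab: a major triad on Db.
In Db major, Db is the tonic; the diatonic major triad there is I.
With F in the bass the chord is in first inversion, so the figured bass is 6.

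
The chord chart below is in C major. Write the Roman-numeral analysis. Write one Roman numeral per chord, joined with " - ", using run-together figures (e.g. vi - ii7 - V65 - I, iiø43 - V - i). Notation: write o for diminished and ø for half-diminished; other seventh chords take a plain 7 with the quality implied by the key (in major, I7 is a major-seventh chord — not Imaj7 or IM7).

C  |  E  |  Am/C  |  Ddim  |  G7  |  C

I - V/vi - vi6 - iio - V7 - I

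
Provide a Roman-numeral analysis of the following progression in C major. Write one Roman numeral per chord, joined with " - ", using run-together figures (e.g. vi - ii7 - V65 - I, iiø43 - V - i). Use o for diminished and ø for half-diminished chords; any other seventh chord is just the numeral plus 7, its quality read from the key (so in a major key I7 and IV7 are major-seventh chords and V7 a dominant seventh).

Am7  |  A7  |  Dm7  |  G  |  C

Am7 has root A, degree 6 in C major, so vi7.
A7: chromatic; A is V of ii, so V7/ii.
Dm7 has root D, degree 2 in C major, so ii7.
G: root G is the dominant; major triad there is V.
C has root C, degree 1 in C major, so I.

vi7 - V7/ii - ii7 - V - I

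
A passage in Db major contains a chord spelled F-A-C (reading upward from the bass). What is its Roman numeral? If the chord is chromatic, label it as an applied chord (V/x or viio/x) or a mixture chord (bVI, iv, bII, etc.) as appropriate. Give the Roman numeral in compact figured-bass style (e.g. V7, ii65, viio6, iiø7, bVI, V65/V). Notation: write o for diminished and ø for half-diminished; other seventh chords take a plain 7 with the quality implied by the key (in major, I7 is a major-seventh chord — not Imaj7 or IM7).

V/vi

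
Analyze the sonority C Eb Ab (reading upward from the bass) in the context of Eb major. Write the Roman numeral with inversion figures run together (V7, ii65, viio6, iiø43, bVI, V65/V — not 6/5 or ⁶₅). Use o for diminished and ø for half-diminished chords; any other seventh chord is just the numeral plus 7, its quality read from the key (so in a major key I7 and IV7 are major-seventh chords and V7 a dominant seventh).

IV6

Stacked in thirds the chord is Ab-C-Eb: a major triad on Ab.
Ab is scale degree 4 in Eb major, and a major triad on that degree is written IV.
With C in the bass the chord is in first inversion, so the figured bass is 6.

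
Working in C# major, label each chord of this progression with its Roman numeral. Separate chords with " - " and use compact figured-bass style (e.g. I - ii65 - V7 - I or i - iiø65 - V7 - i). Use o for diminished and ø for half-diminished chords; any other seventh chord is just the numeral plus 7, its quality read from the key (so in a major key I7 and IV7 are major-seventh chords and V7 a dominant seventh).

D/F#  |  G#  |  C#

D/F# is non-diatonic — a major triad on the lowered supertonic (D): the Neapolitan sixth, bII6 (third, F#, in the bass — hence the 6).
G#: major triad on G# = scale degree 5 → V.
C#: major triad on C# = scale degree 1 → I.

bII6 - V - I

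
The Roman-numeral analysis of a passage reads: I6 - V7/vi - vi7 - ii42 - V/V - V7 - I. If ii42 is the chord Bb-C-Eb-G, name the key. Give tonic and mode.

Bb major

ii42 is given as Bb-C-Eb-G — a minor seventh chord with root C.
If C is scale degree 2 and the mode makes that degree carry a minor seventh chord, the tonic is Bb and the mode is major.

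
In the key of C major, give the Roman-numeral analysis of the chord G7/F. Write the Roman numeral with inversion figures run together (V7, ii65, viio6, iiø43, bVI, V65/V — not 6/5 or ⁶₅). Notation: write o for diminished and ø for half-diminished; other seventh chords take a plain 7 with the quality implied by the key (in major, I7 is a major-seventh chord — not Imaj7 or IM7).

V42

The pitches G-B-D-F form a dominant seventh chord rooted on G.
G is scale degree 5 in C major, and a dominant seventh chord on that degree is written V7.
With F in the bass the chord is in third inversion, so the figured bass is 42.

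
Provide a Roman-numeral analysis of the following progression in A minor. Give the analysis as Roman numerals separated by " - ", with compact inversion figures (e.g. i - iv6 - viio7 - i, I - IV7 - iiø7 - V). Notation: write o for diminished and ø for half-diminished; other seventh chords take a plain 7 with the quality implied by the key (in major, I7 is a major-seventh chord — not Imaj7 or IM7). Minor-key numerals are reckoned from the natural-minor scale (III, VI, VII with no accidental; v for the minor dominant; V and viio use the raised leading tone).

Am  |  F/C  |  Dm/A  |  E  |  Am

Am has root A, degree 1 in A minor, so i.
F/C: root F is the submediant; major triad there is VI64.
Dm/A has root D, degree 4 in A minor, so iv64.
E: root E is the dominant; major triad there is V.
Am has root A, degree 1 in A minor, so i.

i - VI64 - iv64 - V - i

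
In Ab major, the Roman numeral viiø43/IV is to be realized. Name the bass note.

Gb

The applied chord viiø43/IV is rooted on C: C-Eb-Gb-Bb.
The figure 43 means second inversion — the fifth is in the bass.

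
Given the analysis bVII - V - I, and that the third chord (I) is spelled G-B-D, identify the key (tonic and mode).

G major

The chord G is a major triad rooted on G; its label is I.
If G is scale degree 1 and the mode makes that degree carry a major triad, the tonic is G and the mode is major.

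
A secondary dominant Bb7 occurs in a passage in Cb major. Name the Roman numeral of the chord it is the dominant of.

The chord is a dominant seventh chord on Bb.
A dominant resolves down a perfect fifth: Bb → Eb. In Cb major, Eb is scale degree 3, i.e. iii.

iii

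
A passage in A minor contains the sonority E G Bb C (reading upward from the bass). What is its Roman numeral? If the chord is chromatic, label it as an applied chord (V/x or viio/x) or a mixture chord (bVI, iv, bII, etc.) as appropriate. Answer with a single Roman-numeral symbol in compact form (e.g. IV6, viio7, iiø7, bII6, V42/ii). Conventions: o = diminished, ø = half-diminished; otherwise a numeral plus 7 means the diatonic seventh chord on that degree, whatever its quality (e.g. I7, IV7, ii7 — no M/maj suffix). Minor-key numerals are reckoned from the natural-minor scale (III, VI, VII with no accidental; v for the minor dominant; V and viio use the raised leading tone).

The pitches C-E-G-Bb form a dominant seventh chord rooted on C.
C is not a diatonic chord root with this quality in A minor, but it lies a perfect fifth above F (VI), so the chord functions as an applied dominant of VI.
With E in the bass the chord is in first inversion, so the figured bass is 65.

V65/VI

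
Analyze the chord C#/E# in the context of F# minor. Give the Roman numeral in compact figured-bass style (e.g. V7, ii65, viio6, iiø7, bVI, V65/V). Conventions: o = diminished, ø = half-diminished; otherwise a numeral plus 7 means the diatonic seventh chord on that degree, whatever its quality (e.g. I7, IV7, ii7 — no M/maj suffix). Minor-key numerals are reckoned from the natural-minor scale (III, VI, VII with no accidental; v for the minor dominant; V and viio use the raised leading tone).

The pitches C#-E#-G# form a major triad rooted on C#.
In F# minor, C# is the dominant; the diatonic major triad there is V.
With E# in the bass the chord is in first inversion, so the figured bass is 6.

V6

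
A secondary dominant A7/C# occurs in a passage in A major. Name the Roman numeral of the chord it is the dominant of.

The chord is a dominant seventh chord on A.
A dominant resolves down a perfect fifth: A → D. In A major, D is scale degree 4, i.e. IV.

IV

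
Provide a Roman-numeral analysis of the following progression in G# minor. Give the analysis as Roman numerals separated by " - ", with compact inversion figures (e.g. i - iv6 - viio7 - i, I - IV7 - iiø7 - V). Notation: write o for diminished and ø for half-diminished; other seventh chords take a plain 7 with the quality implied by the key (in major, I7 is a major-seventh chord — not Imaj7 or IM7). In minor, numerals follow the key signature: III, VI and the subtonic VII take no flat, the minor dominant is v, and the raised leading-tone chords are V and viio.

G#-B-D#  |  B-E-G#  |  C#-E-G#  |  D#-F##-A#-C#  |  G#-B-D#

i - VI64 - iv - V7 - i

G#-B-D# has root G#, degree 1 in G# minor, so i.
B-E-G#: root E is the submediant; major triad there is VI64.
C#-E-G#: minor triad on C# = scale degree 4 → iv.
D#-F##-A#-C# has root D#, degree 5 in G# minor, so V7.
G#-B-D#: root G# is the tonic; minor triad there is i.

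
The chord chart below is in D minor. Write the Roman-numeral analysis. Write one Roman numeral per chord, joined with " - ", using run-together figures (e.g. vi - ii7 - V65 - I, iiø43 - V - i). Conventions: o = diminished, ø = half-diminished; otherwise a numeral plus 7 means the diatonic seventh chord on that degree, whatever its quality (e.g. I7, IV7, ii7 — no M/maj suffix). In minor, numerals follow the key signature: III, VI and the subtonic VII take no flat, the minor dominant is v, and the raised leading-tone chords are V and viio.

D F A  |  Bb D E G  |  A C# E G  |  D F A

D-F-A: minor triad on D = scale degree 1 → i.
Bb-D-E-G has root E, degree 2 in D minor, so iiø43.
A-C#-E-G has root A, degree 5 in D minor, so V7.
D-F-A: root D is the tonic; minor triad there is i.

i - iiø43 - V7 - i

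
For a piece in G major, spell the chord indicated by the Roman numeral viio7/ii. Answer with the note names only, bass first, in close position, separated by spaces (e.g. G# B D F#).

The slash marks an applied leading-tone chord: viio of ii. In G major, ii is A, so the leading tone to it is G#, a half step below.
Building a fully diminished seventh chord on G# gives G#-B-D-F.

G# B D F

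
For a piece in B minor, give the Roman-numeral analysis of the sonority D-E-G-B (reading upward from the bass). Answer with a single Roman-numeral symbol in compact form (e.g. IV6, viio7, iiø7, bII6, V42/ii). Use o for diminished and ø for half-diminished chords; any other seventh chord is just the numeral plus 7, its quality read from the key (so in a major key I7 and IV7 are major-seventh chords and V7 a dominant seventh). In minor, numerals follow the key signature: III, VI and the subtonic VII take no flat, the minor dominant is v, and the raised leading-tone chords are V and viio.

iv42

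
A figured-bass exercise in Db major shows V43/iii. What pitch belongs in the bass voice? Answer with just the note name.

G

The applied chord V43/iii is rooted on C: C-E-G-Bb.
The figure 43 means second inversion — the fifth is in the bass.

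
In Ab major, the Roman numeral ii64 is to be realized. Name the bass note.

ii in Ab major has root Bb; the chord is Bb-Db-F.
The figure 64 means second inversion — the fifth is in the bass.

F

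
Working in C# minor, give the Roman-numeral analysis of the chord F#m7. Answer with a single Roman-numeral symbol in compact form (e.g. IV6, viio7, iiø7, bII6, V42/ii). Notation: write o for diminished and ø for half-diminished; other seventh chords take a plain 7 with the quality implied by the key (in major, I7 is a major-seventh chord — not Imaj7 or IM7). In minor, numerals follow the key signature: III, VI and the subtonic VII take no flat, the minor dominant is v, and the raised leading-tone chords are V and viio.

Stacked in thirds the chord is F#-A-C#-E: a minor seventh chord on F#.
In C# minor, F# is the subdominant; the diatonic minor seventh chord there is iv7.

iv7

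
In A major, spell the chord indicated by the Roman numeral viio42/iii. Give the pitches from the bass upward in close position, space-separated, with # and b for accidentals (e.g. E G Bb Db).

A B# D# F#

The slash marks an applied leading-tone chord: viio of iii. In A major, iii is C#, so the leading tone to it is B#, a half step below.
Building a fully diminished seventh chord on B# gives B#-D#-F#-A.
The figured bass 42 indicates third inversion, placing the seventh (A) in the bass: A-B#-D#-F#.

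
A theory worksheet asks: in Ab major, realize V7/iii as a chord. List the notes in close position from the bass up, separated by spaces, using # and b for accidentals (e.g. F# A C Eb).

The slash means an applied dominant: we want the dominant of iii. In Ab major, iii is C minor, and its dominant is built on G.
Building a dominant seventh chord on G gives G-B-D-F.

G B D F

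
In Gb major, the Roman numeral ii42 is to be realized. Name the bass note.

ii in Gb major has root Ab; the chord is Ab-Cb-Eb-Gb.
The figure 42 means third inversion — the seventh is in the bass.

Gb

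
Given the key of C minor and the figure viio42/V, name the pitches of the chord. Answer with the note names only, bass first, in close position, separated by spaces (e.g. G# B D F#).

Eb F# A C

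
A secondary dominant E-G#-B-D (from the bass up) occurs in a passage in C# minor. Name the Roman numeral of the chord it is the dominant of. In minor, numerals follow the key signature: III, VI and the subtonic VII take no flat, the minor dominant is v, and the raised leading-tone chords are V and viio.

VI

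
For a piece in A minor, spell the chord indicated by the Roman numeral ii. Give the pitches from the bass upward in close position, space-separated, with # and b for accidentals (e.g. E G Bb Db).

B D F#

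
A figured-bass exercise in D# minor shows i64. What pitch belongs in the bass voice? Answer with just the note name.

i in D# minor has root D#; the chord is D#-F#-A#.
The figure 64 means second inversion — the fifth is in the bass.

A#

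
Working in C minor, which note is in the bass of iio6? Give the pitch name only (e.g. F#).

F

iio in C minor has root D; the chord is D-F-Ab.
The figure 6 means first inversion — the third is in the bass.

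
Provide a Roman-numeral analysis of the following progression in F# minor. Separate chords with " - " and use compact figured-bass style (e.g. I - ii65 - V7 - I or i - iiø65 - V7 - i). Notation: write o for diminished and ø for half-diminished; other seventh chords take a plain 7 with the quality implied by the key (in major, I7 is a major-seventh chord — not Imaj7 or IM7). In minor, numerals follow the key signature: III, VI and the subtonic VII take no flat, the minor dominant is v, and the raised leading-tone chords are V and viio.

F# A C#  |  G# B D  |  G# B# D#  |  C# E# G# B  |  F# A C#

F#-A-C#: minor triad on F# = scale degree 1 → i.
G#-B-D: root G# is the supertonic; diminished triad there is iio.
G#-B#-D#: a major triad on G#, the applied dominant of V → V/V.
C#-E#-G#-B: dominant seventh chord on C# = scale degree 5 → V7.
F#-A-C#: root F# is the tonic; minor triad there is i.

i - iio - V/V - V7 - i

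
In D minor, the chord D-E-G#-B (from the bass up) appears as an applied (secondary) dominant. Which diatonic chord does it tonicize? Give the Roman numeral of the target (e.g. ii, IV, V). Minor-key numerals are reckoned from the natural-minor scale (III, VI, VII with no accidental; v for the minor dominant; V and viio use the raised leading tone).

The chord is a dominant seventh chord on E.
A dominant resolves down a perfect fifth: E → A. In D minor, A is scale degree 5, i.e. V.

V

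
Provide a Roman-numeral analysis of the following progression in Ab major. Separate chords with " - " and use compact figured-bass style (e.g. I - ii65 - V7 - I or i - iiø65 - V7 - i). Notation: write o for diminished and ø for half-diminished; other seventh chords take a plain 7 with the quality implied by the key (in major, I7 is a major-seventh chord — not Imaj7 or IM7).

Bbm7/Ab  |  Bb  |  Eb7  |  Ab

Bbm7/Ab: root Bb is the supertonic; minor seventh chord there is ii42.
Bb is the secondary dominant of V (major triad on Bb): V/V.
Eb7 has root Eb, degree 5 in Ab major, so V7.
Ab: major triad on Ab = scale degree 1 → I.

ii42 - V/V - V7 - I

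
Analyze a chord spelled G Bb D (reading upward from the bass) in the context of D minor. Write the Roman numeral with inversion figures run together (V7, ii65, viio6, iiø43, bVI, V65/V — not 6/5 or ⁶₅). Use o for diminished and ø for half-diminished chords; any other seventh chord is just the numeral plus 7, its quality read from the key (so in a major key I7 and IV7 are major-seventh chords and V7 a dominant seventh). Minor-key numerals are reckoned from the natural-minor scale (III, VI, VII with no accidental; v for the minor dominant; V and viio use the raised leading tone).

The pitches G-Bb-D form a minor triad rooted on G.
In D minor, G is the subdominant; the diatonic minor triad there is iv.

iv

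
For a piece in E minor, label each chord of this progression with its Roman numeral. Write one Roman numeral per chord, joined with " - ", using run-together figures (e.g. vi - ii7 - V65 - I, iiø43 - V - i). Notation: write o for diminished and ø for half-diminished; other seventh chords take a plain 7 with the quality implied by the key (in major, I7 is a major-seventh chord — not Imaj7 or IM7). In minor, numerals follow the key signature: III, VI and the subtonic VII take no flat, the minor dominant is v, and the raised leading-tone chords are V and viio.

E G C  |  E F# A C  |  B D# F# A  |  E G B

E-G-C has root C, degree 6 in E minor, so VI6.
E-F#-A-C: root F# is the supertonic; half-diminished seventh chord there is iiø42.
B-D#-F#-A: root B is the dominant; dominant seventh chord there is V7.
E-G-B: minor triad on E = scale degree 1 → i.

VI6 - iiø42 - V7 - i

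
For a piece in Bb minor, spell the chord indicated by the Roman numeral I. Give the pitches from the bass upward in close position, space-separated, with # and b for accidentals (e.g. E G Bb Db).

Bb D F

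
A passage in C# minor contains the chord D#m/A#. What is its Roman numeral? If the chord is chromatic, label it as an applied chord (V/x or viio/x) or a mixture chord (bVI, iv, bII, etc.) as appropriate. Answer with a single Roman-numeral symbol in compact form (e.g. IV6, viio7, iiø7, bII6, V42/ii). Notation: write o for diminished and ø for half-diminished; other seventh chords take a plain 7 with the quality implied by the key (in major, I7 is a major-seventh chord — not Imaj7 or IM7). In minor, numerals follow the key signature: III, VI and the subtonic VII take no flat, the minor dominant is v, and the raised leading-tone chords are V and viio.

Stacked in thirds the chord is D#-F#-A#: a minor triad on D#.
D# is the second degree of C# minor. This is the minor supertonic, borrowed from the parallel major (the Dorian ii).
With A# in the bass the chord is in second inversion, so the figured bass is 64.

ii64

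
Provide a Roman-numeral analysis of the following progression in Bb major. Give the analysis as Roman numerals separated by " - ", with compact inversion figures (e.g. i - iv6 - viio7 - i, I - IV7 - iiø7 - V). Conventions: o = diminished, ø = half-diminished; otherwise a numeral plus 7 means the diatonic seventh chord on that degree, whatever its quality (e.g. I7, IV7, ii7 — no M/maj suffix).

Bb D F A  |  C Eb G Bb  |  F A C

Bb-D-F-A: root Bb is the tonic; major seventh chord there is I7.
C-Eb-G-Bb: root C is the supertonic; minor seventh chord there is ii7.
F-A-C: major triad on F = scale degree 5 → V.

I7 - ii7 - V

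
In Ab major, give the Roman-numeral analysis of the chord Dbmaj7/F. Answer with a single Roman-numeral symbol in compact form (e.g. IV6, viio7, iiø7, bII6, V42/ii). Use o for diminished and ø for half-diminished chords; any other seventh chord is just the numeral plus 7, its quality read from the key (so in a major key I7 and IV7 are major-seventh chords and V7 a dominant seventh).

Stacked in thirds the chord is Db-F-Ab-C: a major seventh chord on Db.
In Ab major, Db is the subdominant; the diatonic major seventh chord there is IV7.
With F in the bass the chord is in first inversion, so the figured bass is 65.

IV65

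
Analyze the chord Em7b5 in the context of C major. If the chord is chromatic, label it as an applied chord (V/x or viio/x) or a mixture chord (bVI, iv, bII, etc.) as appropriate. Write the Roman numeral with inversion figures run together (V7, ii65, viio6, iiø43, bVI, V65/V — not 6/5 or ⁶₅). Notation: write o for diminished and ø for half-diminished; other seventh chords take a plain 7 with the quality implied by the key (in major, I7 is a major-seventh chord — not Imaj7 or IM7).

The pitches E-G-Bb-D form a half-diminished seventh chord rooted on E.
E sits a half step below F (IV in C major); a diminished chord there is the applied leading-tone chord of IV.

viiø7/IV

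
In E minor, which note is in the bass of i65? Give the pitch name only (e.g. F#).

G

i in E minor has root E; the chord is E-G-B-D.
The figure 65 means first inversion — the third is in the bass.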